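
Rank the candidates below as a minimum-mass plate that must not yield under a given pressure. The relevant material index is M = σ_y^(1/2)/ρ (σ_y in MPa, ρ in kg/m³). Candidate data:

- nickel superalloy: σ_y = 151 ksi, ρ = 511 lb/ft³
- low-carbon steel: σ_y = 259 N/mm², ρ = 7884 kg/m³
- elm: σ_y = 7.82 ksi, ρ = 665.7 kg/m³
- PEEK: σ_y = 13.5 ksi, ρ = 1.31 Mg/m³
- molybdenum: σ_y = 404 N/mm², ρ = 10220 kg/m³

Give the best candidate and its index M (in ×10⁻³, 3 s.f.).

Convert each candidate to consistent units, then evaluate M:
  nickel superalloy: σ_y = 1041 MPa, ρ = 8185 kg/m³
  low-carbon steel: σ_y = 259.0 MPa, ρ = 7884 kg/m³
  elm: σ_y = 53.92 MPa, ρ = 665.7 kg/m³
  PEEK: σ_y = 93.08 MPa, ρ = 1310 kg/m³
  molybdenum: σ_y = 404.0 MPa, ρ = 10220 kg/m³
  elm: M = 11.0×10⁻³
  PEEK: M = 7.36×10⁻³
  nickel superalloy: M = 3.94×10⁻³
  low-carbon steel: M = 2.04×10⁻³
  molybdenum: M = 1.97×10⁻³
The maximum is for elm.

elm, M = 11.0×10⁻³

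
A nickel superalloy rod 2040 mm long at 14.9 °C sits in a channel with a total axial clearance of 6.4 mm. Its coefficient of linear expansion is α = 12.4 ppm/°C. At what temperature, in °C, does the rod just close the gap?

268 °C

α·L₀·ΔT = 6.4 mm ⇒ ΔT = 6.4 / (12.4×10⁻⁶ × 2040.0) = 253.0 K.
T = 14.9 + 253.0 = 267.9 °C.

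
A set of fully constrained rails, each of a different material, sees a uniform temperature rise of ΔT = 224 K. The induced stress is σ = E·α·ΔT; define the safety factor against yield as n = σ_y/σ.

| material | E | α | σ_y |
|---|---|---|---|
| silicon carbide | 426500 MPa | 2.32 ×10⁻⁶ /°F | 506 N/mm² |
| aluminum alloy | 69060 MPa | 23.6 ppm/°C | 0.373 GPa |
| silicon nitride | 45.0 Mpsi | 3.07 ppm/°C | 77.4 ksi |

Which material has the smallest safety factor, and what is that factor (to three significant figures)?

With everything in SI (GPa, ×10⁻⁶/K, MPa):
  silicon carbide: E = 426.5, α = 4.18, σ_y = 506.0 → σ = 399 MPa, n = 1.27
  aluminum alloy: E = 69.06, α = 23.6, σ_y = 373.0 → σ = 365 MPa, n = 1.02
  silicon nitride: E = 310.3, α = 3.07, σ_y = 533.7 → σ = 213 MPa, n = 2.50
The minimum is aluminum alloy at n = 1.02.

aluminum alloy, n = 1.02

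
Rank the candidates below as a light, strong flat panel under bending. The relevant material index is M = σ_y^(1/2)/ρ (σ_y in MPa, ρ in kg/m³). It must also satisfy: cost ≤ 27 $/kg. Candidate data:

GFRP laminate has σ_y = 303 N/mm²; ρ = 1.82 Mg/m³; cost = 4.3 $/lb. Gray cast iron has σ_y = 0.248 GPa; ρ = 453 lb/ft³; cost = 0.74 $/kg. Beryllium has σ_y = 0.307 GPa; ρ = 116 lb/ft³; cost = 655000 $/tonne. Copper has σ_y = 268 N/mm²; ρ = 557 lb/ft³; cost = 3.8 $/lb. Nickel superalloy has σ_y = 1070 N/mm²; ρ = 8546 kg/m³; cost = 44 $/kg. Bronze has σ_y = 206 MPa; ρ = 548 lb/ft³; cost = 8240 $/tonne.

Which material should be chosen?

Screen on constraints: cost ≤ 27 $/kg. Survivors: GFRP laminate, gray cast iron, copper, bronze.
After converting to SI:
  GFRP laminate: σ_y = 303.0 MPa, ρ = 1820 kg/m³
  gray cast iron: σ_y = 248.0 MPa, ρ = 7256 kg/m³
  copper: σ_y = 268.0 MPa, ρ = 8922 kg/m³
  bronze: σ_y = 206.0 MPa, ρ = 8778 kg/m³
  GFRP laminate: M = 9.56×10⁻³
  gray cast iron: M = 2.17×10⁻³
  copper: M = 1.83×10⁻³
  bronze: M = 1.64×10⁻³
The maximum is for GFRP laminate.

GFRP laminate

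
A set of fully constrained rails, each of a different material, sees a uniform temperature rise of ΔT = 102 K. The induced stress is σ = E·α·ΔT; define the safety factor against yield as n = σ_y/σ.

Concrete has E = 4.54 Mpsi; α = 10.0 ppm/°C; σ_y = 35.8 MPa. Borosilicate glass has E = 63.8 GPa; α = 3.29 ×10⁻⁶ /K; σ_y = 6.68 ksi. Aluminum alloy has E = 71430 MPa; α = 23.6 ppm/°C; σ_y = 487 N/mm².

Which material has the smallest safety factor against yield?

concrete

Per material, after unit conversion:
  concrete: E = 31.30, α = 10.0, σ_y = 35.80 → σ = 31.9 MPa, n = 1.12
  borosilicate glass: E = 63.80, α = 3.29, σ_y = 46.06 → σ = 21.4 MPa, n = 2.15
  aluminum alloy: E = 71.43, α = 23.6, σ_y = 487.0 → σ = 172 MPa, n = 2.83
Smallest n: concrete with n = 1.12.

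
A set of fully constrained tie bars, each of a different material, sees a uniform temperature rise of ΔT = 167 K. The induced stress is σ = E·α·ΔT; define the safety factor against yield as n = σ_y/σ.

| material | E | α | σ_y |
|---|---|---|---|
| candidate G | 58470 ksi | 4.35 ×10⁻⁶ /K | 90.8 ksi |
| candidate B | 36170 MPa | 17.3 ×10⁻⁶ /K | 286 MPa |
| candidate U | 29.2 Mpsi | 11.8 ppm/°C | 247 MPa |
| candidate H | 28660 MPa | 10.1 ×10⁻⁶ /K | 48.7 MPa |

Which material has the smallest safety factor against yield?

Per material, after unit conversion:
  candidate G: E = 403.1, α = 4.35, σ_y = 626.0 → σ = 293 MPa, n = 2.14
  candidate B: E = 36.17, α = 17.3, σ_y = 286.0 → σ = 104 MPa, n = 2.74
  candidate U: E = 201.3, α = 11.8, σ_y = 247.0 → σ = 397 MPa, n = 0.623
  candidate H: E = 28.66, α = 10.1, σ_y = 48.70 → σ = 48.3 MPa, n = 1.01
Candidate U has the lowest safety factor, n = 0.623.

candidate U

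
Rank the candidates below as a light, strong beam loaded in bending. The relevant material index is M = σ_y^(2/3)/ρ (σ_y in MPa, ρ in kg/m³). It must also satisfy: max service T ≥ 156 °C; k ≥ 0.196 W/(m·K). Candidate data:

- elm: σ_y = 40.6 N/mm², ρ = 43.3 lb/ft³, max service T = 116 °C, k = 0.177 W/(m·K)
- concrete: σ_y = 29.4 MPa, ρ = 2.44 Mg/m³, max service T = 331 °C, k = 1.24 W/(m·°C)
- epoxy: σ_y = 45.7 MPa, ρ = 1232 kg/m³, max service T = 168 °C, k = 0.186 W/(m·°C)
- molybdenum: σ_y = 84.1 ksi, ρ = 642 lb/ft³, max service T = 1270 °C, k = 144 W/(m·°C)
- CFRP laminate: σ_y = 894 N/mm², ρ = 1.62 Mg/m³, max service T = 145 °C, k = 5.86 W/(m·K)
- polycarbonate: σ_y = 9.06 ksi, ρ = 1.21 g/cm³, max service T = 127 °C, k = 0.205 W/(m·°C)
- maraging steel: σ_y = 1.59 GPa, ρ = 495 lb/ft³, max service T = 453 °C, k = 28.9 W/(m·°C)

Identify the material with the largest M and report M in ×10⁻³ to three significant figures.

maraging steel, M = 17.2×10⁻³

Screen on constraints: max service T ≥ 156 °C; k ≥ 0.196 W/(m·K). Survivors: concrete, molybdenum, maraging steel.
Normalizing units and computing the index:
  concrete: σ_y = 29.40 MPa, ρ = 2440 kg/m³
  molybdenum: σ_y = 579.8 MPa, ρ = 10280 kg/m³
  maraging steel: σ_y = 1590 MPa, ρ = 7929 kg/m³
  maraging steel: M = 17.2×10⁻³
  molybdenum: M = 6.76×10⁻³
  concrete: M = 3.90×10⁻³
Maraging steel has the largest M.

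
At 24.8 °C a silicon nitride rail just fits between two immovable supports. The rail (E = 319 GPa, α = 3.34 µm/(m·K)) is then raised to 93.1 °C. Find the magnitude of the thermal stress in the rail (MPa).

72.8 MPa

ΔT = 68.30 K. Constrained thermal stress σ = E·α·ΔT = 319.0×10³ MPa × 3.34×10⁻⁶ × 68.30 = 72.8 MPa (compressive).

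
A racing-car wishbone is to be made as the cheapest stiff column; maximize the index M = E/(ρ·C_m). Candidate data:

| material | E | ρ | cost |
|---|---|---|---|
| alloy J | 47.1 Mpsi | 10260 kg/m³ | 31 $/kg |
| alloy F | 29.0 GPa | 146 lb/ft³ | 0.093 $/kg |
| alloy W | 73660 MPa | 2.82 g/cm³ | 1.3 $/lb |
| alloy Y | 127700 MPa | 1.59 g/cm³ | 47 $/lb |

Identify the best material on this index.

Convert each candidate to consistent units, then evaluate M:
  alloy J: E = 324.7 GPa, ρ = 10260 kg/m³, cost = 31.00 $/kg
  alloy F: E = 29.00 GPa, ρ = 2339 kg/m³, cost = 0.09300 $/kg
  alloy W: E = 73.66 GPa, ρ = 2820 kg/m³, cost = 2.866 $/kg
  alloy Y: E = 127.7 GPa, ρ = 1590 kg/m³, cost = 103.6 $/kg
  alloy F: M = 133 MN·m per $
  alloy W: M = 9.11 MN·m per $
  alloy J: M = 1.02 MN·m per $
  alloy Y: M = 0.775 MN·m per $
Alloy F ranks first.

alloy F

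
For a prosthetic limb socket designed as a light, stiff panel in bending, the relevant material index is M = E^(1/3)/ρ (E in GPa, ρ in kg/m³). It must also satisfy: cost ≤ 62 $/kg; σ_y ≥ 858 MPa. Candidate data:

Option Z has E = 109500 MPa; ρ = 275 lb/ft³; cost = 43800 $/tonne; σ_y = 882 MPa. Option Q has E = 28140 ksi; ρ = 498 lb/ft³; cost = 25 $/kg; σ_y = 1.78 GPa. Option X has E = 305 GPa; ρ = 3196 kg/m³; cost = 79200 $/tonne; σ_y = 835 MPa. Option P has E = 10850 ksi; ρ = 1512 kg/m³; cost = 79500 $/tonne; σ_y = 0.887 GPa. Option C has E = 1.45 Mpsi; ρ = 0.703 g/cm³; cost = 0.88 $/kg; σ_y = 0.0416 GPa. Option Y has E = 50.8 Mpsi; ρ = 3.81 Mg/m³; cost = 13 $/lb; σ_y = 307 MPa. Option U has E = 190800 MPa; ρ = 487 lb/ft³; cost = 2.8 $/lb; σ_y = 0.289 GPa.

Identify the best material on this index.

option Z

Screen on constraints: cost ≤ 62 $/kg; σ_y ≥ 858 MPa. Survivors: option Z, option Q.
Convert each candidate to consistent units, then evaluate M:
  option Z: E = 109.5 GPa, ρ = 4405 kg/m³
  option Q: E = 194.0 GPa, ρ = 7977 kg/m³
  option Z: M = 1.09×10⁻³
  option Q: M = 0.726×10⁻³
Option Z has the largest M.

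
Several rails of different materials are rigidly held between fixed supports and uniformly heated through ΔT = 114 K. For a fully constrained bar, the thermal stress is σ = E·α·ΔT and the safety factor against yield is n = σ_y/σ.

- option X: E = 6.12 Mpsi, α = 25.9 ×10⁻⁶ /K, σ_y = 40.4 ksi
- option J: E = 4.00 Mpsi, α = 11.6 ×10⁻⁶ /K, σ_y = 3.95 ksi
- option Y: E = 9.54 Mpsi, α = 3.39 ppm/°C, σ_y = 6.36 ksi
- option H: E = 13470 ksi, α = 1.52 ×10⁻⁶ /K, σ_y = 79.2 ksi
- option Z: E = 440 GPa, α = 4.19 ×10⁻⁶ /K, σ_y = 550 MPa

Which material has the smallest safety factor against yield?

Per material, after unit conversion:
  option X: E = 42.20, α = 25.9, σ_y = 278.5 → σ = 125 MPa, n = 2.24
  option J: E = 27.58, α = 11.6, σ_y = 27.23 → σ = 36.5 MPa, n = 0.747
  option Y: E = 65.78, α = 3.39, σ_y = 43.85 → σ = 25.4 MPa, n = 1.73
  option H: E = 92.87, α = 1.52, σ_y = 546.1 → σ = 16.1 MPa, n = 33.9
  option Z: E = 440.0, α = 4.19, σ_y = 550.0 → σ = 210 MPa, n = 2.62
The minimum is option J at n = 0.747.

option J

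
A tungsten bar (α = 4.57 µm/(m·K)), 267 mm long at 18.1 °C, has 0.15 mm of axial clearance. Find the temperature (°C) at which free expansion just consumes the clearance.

141 °C

α·L₀·ΔT = 0.15 mm ⇒ ΔT = 0.15 / (4.57×10⁻⁶ × 267.0) = 122.9 K.
T = 18.1 + 122.9 = 141.0 °C.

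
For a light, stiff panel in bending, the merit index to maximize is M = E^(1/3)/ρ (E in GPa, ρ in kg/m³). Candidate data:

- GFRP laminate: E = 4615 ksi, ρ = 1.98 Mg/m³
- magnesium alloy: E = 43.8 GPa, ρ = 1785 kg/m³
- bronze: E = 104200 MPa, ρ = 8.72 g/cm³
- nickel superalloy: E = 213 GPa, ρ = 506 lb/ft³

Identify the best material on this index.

magnesium alloy

After converting to SI:
  GFRP laminate: E = 31.82 GPa, ρ = 1980 kg/m³
  magnesium alloy: E = 43.80 GPa, ρ = 1785 kg/m³
  bronze: E = 104.2 GPa, ρ = 8720 kg/m³
  nickel superalloy: E = 213.0 GPa, ρ = 8105 kg/m³
  magnesium alloy: M = 1.97×10⁻³
  GFRP laminate: M = 1.60×10⁻³
  nickel superalloy: M = 0.737×10⁻³
  bronze: M = 0.540×10⁻³
The maximum is for magnesium alloy.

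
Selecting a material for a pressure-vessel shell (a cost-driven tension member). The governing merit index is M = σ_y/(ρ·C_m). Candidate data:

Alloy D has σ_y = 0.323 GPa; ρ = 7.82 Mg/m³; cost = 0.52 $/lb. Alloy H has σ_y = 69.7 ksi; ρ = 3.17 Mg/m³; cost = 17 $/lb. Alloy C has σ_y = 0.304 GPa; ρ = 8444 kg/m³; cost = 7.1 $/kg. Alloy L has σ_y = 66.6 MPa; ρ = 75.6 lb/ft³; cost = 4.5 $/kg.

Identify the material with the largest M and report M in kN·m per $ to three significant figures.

alloy D, M = 36.0 kN·m per $

Convert each candidate to consistent units, then evaluate M:
  alloy D: σ_y = 323.0 MPa, ρ = 7820 kg/m³, cost = 1.146 $/kg
  alloy H: σ_y = 480.6 MPa, ρ = 3170 kg/m³, cost = 37.48 $/kg
  alloy C: σ_y = 304.0 MPa, ρ = 8444 kg/m³, cost = 7.100 $/kg
  alloy L: σ_y = 66.60 MPa, ρ = 1211 kg/m³, cost = 4.500 $/kg
  alloy D: M = 36.0 kN·m per $
  alloy L: M = 12.2 kN·m per $
  alloy C: M = 5.07 kN·m per $
  alloy H: M = 4.04 kN·m per $
Alloy D has the largest M.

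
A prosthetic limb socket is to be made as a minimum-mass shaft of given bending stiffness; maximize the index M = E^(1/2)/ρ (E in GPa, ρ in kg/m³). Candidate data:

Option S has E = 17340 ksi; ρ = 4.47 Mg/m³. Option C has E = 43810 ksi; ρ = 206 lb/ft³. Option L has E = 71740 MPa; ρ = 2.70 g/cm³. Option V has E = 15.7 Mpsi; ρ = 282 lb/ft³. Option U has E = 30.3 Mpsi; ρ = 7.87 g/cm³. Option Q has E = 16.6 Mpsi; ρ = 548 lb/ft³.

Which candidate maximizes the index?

Putting every candidate on a common basis:
  option S: E = 119.6 GPa, ρ = 4470 kg/m³
  option C: E = 302.1 GPa, ρ = 3300 kg/m³
  option L: E = 71.74 GPa, ρ = 2700 kg/m³
  option V: E = 108.2 GPa, ρ = 4517 kg/m³
  option U: E = 208.9 GPa, ρ = 7870 kg/m³
  option Q: E = 114.5 GPa, ρ = 8778 kg/m³
  option C: M = 5.27×10⁻³
  option L: M = 3.14×10⁻³
  option S: M = 2.45×10⁻³
  option V: M = 2.30×10⁻³
  option U: M = 1.84×10⁻³
  option Q: M = 1.22×10⁻³
Option C has the largest M.

option C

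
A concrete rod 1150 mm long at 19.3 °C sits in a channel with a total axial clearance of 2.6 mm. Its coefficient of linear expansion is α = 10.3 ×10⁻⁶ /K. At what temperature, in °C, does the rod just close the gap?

α·L₀·ΔT = 2.6 mm ⇒ ΔT = 2.6 / (10.3×10⁻⁶ × 1150.0) = 219.5 K.
T = 19.3 + 219.5 = 238.8 °C.

239 °C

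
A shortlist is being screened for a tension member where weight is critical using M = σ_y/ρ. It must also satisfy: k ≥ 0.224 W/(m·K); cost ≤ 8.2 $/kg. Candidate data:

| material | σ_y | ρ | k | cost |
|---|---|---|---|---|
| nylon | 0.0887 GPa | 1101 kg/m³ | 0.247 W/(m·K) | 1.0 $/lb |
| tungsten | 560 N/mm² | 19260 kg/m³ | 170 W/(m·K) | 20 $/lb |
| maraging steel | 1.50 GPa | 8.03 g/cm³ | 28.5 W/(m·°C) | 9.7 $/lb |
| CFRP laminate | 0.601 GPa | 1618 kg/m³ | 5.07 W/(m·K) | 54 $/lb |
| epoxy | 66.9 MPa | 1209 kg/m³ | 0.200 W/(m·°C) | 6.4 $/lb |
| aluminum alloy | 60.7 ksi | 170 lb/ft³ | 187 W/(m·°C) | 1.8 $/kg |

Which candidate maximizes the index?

aluminum alloy

Screen on constraints: k ≥ 0.224 W/(m·K); cost ≤ 8.2 $/kg. Survivors: nylon, aluminum alloy.
Convert each candidate to consistent units, then evaluate M:
  nylon: σ_y = 88.70 MPa, ρ = 1101 kg/m³
  aluminum alloy: σ_y = 418.5 MPa, ρ = 2723 kg/m³
  aluminum alloy: M = 154 kN·m/kg
  nylon: M = 80.6 kN·m/kg
Highest index: aluminum alloy.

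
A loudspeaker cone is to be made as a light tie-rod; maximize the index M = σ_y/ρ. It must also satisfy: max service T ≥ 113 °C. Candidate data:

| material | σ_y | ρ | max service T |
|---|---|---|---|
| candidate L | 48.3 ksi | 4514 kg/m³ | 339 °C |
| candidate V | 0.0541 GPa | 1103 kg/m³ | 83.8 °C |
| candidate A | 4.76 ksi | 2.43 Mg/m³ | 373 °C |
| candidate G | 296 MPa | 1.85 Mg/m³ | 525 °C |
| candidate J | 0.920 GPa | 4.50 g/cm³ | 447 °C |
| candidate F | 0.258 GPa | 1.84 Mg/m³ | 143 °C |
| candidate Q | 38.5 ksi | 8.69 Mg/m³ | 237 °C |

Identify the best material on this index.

Screen on constraints: max service T ≥ 113 °C. Survivors: candidate L, candidate A, candidate G, candidate J, candidate F, candidate Q.
Normalizing units and computing the index:
  candidate L: σ_y = 333.0 MPa, ρ = 4514 kg/m³
  candidate A: σ_y = 32.82 MPa, ρ = 2430 kg/m³
  candidate G: σ_y = 296.0 MPa, ρ = 1850 kg/m³
  candidate J: σ_y = 920.0 MPa, ρ = 4500 kg/m³
  candidate F: σ_y = 258.0 MPa, ρ = 1840 kg/m³
  candidate Q: σ_y = 265.4 MPa, ρ = 8690 kg/m³
  candidate J: M = 204 kN·m/kg
  candidate G: M = 160 kN·m/kg
  candidate F: M = 140 kN·m/kg
  candidate L: M = 73.8 kN·m/kg
  candidate Q: M = 30.5 kN·m/kg
  candidate A: M = 13.5 kN·m/kg
Highest index: candidate J.

candidate J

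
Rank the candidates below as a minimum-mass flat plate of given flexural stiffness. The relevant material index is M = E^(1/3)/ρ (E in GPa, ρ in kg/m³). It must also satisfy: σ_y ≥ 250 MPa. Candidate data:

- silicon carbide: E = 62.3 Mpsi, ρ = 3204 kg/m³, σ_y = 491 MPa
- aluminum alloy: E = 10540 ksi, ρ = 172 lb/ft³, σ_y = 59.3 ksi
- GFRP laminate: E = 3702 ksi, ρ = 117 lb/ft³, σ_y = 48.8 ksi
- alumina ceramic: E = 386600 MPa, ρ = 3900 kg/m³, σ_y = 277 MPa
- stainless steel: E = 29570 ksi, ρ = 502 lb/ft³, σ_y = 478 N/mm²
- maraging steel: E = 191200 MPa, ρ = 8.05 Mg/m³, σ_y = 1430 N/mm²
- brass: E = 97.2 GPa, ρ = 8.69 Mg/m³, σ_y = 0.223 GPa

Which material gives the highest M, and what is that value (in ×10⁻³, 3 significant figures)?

Screen on constraints: σ_y ≥ 250 MPa. Survivors: silicon carbide, aluminum alloy, GFRP laminate, alumina ceramic, stainless steel, maraging steel.
In SI units:
  silicon carbide: E = 429.5 GPa, ρ = 3204 kg/m³
  aluminum alloy: E = 72.67 GPa, ρ = 2755 kg/m³
  GFRP laminate: E = 25.52 GPa, ρ = 1874 kg/m³
  alumina ceramic: E = 386.6 GPa, ρ = 3900 kg/m³
  stainless steel: E = 203.9 GPa, ρ = 8041 kg/m³
  maraging steel: E = 191.2 GPa, ρ = 8050 kg/m³
  silicon carbide: M = 2.35×10⁻³
  alumina ceramic: M = 1.87×10⁻³
  GFRP laminate: M = 1.57×10⁻³
  aluminum alloy: M = 1.51×10⁻³
  stainless steel: M = 0.732×10⁻³
  maraging steel: M = 0.716×10⁻³
The maximum is for silicon carbide.

silicon carbide, M = 2.35×10⁻³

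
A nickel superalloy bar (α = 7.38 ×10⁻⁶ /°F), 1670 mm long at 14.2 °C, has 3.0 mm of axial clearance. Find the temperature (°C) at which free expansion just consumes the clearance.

149 °C

α = 7.38×10⁻⁶/°F × 9/5 = 13.3×10⁻⁶/K.
α·L₀·ΔT = 3.0 mm ⇒ ΔT = 3.0 / (13.3×10⁻⁶ × 1670.0) = 135.2 K.
T = 14.2 + 135.2 = 149.4 °C.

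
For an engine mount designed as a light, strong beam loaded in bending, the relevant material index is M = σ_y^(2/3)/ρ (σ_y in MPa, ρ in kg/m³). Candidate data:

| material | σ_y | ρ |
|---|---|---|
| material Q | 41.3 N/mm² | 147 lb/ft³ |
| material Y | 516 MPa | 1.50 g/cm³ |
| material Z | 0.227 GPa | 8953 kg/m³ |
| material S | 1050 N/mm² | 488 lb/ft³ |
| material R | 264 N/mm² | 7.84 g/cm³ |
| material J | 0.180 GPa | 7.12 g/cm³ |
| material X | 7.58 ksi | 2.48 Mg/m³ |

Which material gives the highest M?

Putting every candidate on a common basis:
  material Q: σ_y = 41.30 MPa, ρ = 2355 kg/m³
  material Y: σ_y = 516.0 MPa, ρ = 1500 kg/m³
  material Z: σ_y = 227.0 MPa, ρ = 8953 kg/m³
  material S: σ_y = 1050 MPa, ρ = 7817 kg/m³
  material R: σ_y = 264.0 MPa, ρ = 7840 kg/m³
  material J: σ_y = 180.0 MPa, ρ = 7120 kg/m³
  material X: σ_y = 52.26 MPa, ρ = 2480 kg/m³
  material Y: M = 42.9×10⁻³
  material S: M = 13.2×10⁻³
  material X: M = 5.64×10⁻³
  material R: M = 5.25×10⁻³
  material Q: M = 5.07×10⁻³
  material J: M = 4.48×10⁻³
  material Z: M = 4.16×10⁻³
Material Y ranks first.

material Y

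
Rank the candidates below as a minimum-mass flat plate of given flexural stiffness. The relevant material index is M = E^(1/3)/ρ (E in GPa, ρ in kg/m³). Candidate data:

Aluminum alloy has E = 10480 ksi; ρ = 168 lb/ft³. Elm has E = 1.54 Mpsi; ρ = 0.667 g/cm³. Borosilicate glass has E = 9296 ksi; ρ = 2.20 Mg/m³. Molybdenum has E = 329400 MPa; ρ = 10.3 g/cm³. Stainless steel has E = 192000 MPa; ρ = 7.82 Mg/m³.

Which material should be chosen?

elm

In SI units:
  aluminum alloy: E = 72.26 GPa, ρ = 2691 kg/m³
  elm: E = 10.62 GPa, ρ = 667.0 kg/m³
  borosilicate glass: E = 64.09 GPa, ρ = 2200 kg/m³
  molybdenum: E = 329.4 GPa, ρ = 10300 kg/m³
  stainless steel: E = 192.0 GPa, ρ = 7820 kg/m³
  elm: M = 3.30×10⁻³
  borosilicate glass: M = 1.82×10⁻³
  aluminum alloy: M = 1.55×10⁻³
  stainless steel: M = 0.738×10⁻³
  molybdenum: M = 0.671×10⁻³
Elm ranks first.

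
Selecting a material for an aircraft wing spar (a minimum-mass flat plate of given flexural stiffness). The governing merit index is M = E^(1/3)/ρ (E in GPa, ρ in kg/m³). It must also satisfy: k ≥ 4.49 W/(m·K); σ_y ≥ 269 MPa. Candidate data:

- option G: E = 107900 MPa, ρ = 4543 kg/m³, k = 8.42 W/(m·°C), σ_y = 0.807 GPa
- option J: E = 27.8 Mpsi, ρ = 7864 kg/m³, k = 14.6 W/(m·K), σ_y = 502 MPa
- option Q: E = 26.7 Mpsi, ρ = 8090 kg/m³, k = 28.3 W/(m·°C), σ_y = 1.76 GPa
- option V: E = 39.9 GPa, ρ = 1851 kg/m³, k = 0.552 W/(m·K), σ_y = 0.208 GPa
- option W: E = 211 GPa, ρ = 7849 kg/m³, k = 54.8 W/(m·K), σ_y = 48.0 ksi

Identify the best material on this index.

Screen on constraints: k ≥ 4.49 W/(m·K); σ_y ≥ 269 MPa. Survivors: option G, option J, option Q, option W.
After converting to SI:
  option G: E = 107.9 GPa, ρ = 4543 kg/m³
  option J: E = 191.7 GPa, ρ = 7864 kg/m³
  option Q: E = 184.1 GPa, ρ = 8090 kg/m³
  option W: E = 211.0 GPa, ρ = 7849 kg/m³
  option G: M = 1.05×10⁻³
  option W: M = 0.758×10⁻³
  option J: M = 0.733×10⁻³
  option Q: M = 0.703×10⁻³
Option G ranks first.

option G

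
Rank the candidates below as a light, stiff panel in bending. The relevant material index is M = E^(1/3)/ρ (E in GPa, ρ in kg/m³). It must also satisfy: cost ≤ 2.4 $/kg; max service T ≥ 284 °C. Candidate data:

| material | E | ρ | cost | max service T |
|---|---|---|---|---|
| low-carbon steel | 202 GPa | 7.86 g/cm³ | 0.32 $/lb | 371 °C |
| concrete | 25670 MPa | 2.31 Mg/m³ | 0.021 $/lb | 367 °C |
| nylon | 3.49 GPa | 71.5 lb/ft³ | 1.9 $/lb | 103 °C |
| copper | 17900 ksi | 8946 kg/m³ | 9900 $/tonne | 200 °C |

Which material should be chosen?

concrete

Screen on constraints: cost ≤ 2.4 $/kg; max service T ≥ 284 °C. Survivors: low-carbon steel, concrete.
Convert each candidate to consistent units, then evaluate M:
  low-carbon steel: E = 202.0 GPa, ρ = 7860 kg/m³
  concrete: E = 25.67 GPa, ρ = 2310 kg/m³
  concrete: M = 1.28×10⁻³
  low-carbon steel: M = 0.746×10⁻³
The maximum is for concrete.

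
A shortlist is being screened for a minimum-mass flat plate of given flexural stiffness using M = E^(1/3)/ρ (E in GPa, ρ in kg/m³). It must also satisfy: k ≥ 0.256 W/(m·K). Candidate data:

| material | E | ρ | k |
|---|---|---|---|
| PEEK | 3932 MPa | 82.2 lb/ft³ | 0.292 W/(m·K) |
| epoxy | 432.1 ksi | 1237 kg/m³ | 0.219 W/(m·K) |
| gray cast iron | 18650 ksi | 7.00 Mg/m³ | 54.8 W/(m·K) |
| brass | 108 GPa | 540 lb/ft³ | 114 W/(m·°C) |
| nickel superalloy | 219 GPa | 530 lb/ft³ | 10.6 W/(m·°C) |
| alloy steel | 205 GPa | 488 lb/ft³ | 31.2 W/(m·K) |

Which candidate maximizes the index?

Screen on constraints: k ≥ 0.256 W/(m·K). Survivors: PEEK, gray cast iron, brass, nickel superalloy, alloy steel.
Normalizing units and computing the index:
  PEEK: E = 3.932 GPa, ρ = 1317 kg/m³
  gray cast iron: E = 128.6 GPa, ρ = 7000 kg/m³
  brass: E = 108.0 GPa, ρ = 8650 kg/m³
  nickel superalloy: E = 219.0 GPa, ρ = 8490 kg/m³
  alloy steel: E = 205.0 GPa, ρ = 7817 kg/m³
  PEEK: M = 1.20×10⁻³
  alloy steel: M = 0.754×10⁻³
  gray cast iron: M = 0.721×10⁻³
  nickel superalloy: M = 0.710×10⁻³
  brass: M = 0.551×10⁻³
PEEK has the largest M.

PEEK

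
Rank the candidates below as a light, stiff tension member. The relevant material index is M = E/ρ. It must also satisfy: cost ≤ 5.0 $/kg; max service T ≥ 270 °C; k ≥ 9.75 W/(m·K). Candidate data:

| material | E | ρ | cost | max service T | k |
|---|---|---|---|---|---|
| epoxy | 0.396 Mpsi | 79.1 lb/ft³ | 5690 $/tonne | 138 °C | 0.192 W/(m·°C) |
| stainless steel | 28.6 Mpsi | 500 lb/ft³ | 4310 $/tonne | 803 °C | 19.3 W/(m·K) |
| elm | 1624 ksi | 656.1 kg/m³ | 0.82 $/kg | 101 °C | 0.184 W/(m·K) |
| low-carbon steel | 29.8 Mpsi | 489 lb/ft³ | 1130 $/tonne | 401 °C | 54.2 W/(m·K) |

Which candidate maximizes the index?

Screen on constraints: cost ≤ 5.0 $/kg; max service T ≥ 270 °C; k ≥ 9.75 W/(m·K). Survivors: stainless steel, low-carbon steel.
Putting every candidate on a common basis:
  stainless steel: E = 197.2 GPa, ρ = 8009 kg/m³
  low-carbon steel: E = 205.5 GPa, ρ = 7833 kg/m³
  low-carbon steel: M = 26.2 MN·m/kg
  stainless steel: M = 24.6 MN·m/kg
The maximum is for low-carbon steel.

low-carbon steel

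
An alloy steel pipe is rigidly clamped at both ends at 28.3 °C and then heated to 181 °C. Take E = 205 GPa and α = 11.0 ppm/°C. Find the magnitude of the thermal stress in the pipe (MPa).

ΔT = 152.7 K. Constrained thermal stress σ = E·α·ΔT = 205.0×10³ MPa × 11.0×10⁻⁶ × 152.7 = 344 MPa (compressive).

344 MPa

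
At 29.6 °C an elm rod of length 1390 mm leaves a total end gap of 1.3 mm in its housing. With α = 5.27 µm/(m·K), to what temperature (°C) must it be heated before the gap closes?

207 °C

α·L₀·ΔT = 1.3 mm ⇒ ΔT = 1.3 / (5.27×10⁻⁶ × 1390.0) = 177.5 K.
T = 29.6 + 177.5 = 207.1 °C.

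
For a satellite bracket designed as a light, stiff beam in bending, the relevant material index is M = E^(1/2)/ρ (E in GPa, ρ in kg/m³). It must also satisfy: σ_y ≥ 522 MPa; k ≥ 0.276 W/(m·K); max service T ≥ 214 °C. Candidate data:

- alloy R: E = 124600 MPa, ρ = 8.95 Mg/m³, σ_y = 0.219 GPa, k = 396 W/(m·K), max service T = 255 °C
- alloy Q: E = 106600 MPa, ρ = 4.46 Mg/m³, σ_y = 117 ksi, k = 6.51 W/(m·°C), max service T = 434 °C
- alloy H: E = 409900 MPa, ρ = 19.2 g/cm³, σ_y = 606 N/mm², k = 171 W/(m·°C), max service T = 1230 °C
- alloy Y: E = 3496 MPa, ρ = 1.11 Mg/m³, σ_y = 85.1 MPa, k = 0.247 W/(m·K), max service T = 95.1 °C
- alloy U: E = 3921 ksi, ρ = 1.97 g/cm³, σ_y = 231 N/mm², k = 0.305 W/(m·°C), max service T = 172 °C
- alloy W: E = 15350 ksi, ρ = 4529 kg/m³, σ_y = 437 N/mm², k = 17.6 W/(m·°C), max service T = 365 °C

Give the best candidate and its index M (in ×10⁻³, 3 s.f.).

Screen on constraints: σ_y ≥ 522 MPa; k ≥ 0.276 W/(m·K); max service T ≥ 214 °C. Survivors: alloy Q, alloy H.
Normalizing units and computing the index:
  alloy Q: E = 106.6 GPa, ρ = 4460 kg/m³
  alloy H: E = 409.9 GPa, ρ = 19200 kg/m³
  alloy Q: M = 2.31×10⁻³
  alloy H: M = 1.05×10⁻³
The maximum is for alloy Q.

alloy Q, M = 2.31×10⁻³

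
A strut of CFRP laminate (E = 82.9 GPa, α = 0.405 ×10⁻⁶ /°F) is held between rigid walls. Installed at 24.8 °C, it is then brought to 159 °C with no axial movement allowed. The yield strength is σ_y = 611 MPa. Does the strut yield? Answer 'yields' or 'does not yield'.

does not yield

α = 0.405×10⁻⁶/°F × 9/5 = 0.729×10⁻⁶/K.
ΔT = 134.2 K. Constrained thermal stress σ = E·α·ΔT = 82.90×10³ MPa × 0.729×10⁻⁶ × 134.2 = 8.11 MPa (compressive).
Compare to σ_y = 611 MPa: σ < σ_y, so it does not yield.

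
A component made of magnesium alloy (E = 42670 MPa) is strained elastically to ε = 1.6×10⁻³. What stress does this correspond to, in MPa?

E = 42670 MPa = 42.67 GPa.
σ = E·ε = 42670 MPa × 1.6×10⁻³ = 68.3 MPa.

68.3 MPa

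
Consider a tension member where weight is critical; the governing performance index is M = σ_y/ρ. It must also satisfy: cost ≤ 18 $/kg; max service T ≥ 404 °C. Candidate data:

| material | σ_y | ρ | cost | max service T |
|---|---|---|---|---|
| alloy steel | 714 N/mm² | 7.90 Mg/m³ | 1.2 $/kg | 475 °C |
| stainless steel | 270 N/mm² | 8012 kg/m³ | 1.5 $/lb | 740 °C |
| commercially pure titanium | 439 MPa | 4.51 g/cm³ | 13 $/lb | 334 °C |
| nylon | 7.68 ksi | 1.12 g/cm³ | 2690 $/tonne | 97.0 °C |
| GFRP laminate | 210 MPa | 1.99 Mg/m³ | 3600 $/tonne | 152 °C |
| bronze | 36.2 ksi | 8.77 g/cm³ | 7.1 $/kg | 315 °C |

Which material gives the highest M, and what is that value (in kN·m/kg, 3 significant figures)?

Screen on constraints: cost ≤ 18 $/kg; max service T ≥ 404 °C. Survivors: alloy steel, stainless steel.
Putting every candidate on a common basis:
  alloy steel: σ_y = 714.0 MPa, ρ = 7900 kg/m³
  stainless steel: σ_y = 270.0 MPa, ρ = 8012 kg/m³
  alloy steel: M = 90.4 kN·m/kg
  stainless steel: M = 33.7 kN·m/kg
Alloy steel has the largest M.

alloy steel, M = 90.4 kN·m/kg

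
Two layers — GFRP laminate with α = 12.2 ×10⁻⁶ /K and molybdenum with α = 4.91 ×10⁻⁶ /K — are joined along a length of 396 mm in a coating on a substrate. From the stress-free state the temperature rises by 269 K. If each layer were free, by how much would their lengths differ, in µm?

Δα = |12.2 − 4.91|×10⁻⁶/K = 7.29×10⁻⁶/K.
ΔL_mismatch = Δα·L·ΔT = 7.29×10⁻⁶ × 396.0 mm × 269.0 K = 777 µm.

777 µm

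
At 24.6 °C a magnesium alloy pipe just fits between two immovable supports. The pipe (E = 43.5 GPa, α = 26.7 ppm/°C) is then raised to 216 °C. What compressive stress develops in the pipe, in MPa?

222 MPa

ΔT = 191.4 K. Constrained thermal stress σ = E·α·ΔT = 43.50×10³ MPa × 26.7×10⁻⁶ × 191.4 = 222 MPa (compressive).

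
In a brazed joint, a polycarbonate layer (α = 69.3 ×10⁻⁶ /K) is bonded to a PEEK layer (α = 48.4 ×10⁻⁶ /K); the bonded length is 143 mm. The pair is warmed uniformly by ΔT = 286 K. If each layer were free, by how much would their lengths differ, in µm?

855 µm

Δα = |69.3 − 48.4|×10⁻⁶/K = 20.9×10⁻⁶/K.
ΔL_mismatch = Δα·L·ΔT = 20.9×10⁻⁶ × 143.0 mm × 286.0 K = 855 µm.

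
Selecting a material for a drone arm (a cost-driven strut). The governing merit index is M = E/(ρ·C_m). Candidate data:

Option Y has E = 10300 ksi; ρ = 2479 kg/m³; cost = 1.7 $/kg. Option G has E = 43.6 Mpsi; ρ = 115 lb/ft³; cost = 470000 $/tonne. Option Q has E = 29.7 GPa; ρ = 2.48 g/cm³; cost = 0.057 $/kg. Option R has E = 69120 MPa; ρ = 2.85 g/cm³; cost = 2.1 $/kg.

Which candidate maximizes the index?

option Q

In SI units:
  option Y: E = 71.02 GPa, ρ = 2479 kg/m³, cost = 1.700 $/kg
  option G: E = 300.6 GPa, ρ = 1842 kg/m³, cost = 470.0 $/kg
  option Q: E = 29.70 GPa, ρ = 2480 kg/m³, cost = 0.05700 $/kg
  option R: E = 69.12 GPa, ρ = 2850 kg/m³, cost = 2.100 $/kg
  option Q: M = 210 MN·m per $
  option Y: M = 16.9 MN·m per $
  option R: M = 11.5 MN·m per $
  option G: M = 0.347 MN·m per $
The maximum is for option Q.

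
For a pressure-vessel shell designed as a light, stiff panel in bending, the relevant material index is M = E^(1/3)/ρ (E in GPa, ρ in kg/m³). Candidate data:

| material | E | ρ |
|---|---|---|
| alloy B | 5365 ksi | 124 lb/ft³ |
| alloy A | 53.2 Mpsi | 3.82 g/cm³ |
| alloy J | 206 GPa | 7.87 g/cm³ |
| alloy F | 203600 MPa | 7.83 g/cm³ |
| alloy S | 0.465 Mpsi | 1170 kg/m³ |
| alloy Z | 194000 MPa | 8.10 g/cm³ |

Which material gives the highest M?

Normalizing units and computing the index:
  alloy B: E = 36.99 GPa, ρ = 1986 kg/m³
  alloy A: E = 366.8 GPa, ρ = 3820 kg/m³
  alloy J: E = 206.0 GPa, ρ = 7870 kg/m³
  alloy F: E = 203.6 GPa, ρ = 7830 kg/m³
  alloy S: E = 3.206 GPa, ρ = 1170 kg/m³
  alloy Z: E = 194.0 GPa, ρ = 8100 kg/m³
  alloy A: M = 1.87×10⁻³
  alloy B: M = 1.68×10⁻³
  alloy S: M = 1.26×10⁻³
  alloy F: M = 0.751×10⁻³
  alloy J: M = 0.750×10⁻³
  alloy Z: M = 0.715×10⁻³
Alloy A has the largest M.

alloy A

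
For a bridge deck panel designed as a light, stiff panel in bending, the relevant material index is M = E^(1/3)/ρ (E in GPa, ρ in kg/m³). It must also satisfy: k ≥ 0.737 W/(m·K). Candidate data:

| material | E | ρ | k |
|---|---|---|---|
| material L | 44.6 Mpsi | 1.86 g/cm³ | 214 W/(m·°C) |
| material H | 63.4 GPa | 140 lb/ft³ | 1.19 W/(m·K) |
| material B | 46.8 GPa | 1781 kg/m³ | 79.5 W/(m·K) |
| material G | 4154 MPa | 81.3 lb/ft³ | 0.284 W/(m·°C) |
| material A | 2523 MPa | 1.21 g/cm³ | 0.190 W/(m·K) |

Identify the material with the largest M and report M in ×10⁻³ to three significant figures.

material L, M = 3.63×10⁻³

Screen on constraints: k ≥ 0.737 W/(m·K). Survivors: material L, material H, material B.
After converting to SI:
  material L: E = 307.5 GPa, ρ = 1860 kg/m³
  material H: E = 63.40 GPa, ρ = 2243 kg/m³
  material B: E = 46.80 GPa, ρ = 1781 kg/m³
  material L: M = 3.63×10⁻³
  material B: M = 2.02×10⁻³
  material H: M = 1.78×10⁻³
Material L ranks first.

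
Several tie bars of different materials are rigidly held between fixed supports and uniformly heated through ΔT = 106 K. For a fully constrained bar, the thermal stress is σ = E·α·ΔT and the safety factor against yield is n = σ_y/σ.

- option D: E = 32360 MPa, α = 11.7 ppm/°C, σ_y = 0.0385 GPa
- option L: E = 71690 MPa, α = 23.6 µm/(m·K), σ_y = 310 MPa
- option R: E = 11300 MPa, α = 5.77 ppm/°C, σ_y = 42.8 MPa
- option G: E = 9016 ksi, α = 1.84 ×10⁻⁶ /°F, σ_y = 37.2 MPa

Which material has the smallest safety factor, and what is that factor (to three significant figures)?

Converting E to GPa, α to ×10⁻⁶/K, σ_y to MPa, then σ and n for each:
  option D: E = 32.36, α = 11.7, σ_y = 38.50 → σ = 40.1 MPa, n = 0.959
  option L: E = 71.69, α = 23.6, σ_y = 310.0 → σ = 179 MPa, n = 1.73
  option R: E = 11.30, α = 5.77, σ_y = 42.80 → σ = 6.91 MPa, n = 6.19
  option G: E = 62.16, α = 3.31, σ_y = 37.20 → σ = 21.8 MPa, n = 1.70
The minimum is option D at n = 0.959.

option D, n = 0.959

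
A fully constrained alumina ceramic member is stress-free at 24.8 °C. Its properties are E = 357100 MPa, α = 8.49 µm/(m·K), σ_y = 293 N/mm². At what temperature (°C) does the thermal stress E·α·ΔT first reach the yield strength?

E = 357100 MPa = 357.1 GPa.
σ_y = 293 N/mm² = 293.0 MPa.
E·α·ΔT = 293.0 MPa ⇒ ΔT = 293.0 / (357.1×10³ × 8.49×10⁻⁶) = 96.64 K.
T = 24.8 + 96.64 = 121.4 °C.

121 °C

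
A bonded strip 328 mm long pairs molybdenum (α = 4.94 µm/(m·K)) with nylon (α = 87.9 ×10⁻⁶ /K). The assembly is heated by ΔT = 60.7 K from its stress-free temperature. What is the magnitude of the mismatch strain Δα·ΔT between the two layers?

5.04×10⁻³

Δα = |4.94 − 87.9|×10⁻⁶/K = 83.0×10⁻⁶/K.
Mismatch strain = Δα·ΔT = 83.0×10⁻⁶ × 60.7 = 5.04×10⁻³.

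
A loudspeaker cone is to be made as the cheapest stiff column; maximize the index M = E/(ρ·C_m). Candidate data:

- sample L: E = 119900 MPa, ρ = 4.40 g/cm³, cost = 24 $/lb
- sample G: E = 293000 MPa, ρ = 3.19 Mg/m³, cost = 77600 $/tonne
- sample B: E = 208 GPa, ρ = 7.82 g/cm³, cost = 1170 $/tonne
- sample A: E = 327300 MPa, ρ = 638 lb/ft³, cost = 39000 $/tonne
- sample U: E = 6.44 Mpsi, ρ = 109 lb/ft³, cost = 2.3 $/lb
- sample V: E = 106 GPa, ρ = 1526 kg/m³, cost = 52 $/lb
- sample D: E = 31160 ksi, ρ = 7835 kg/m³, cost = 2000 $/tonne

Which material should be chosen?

In SI units:
  sample L: E = 119.9 GPa, ρ = 4400 kg/m³, cost = 52.91 $/kg
  sample G: E = 293.0 GPa, ρ = 3190 kg/m³, cost = 77.60 $/kg
  sample B: E = 208.0 GPa, ρ = 7820 kg/m³, cost = 1.170 $/kg
  sample A: E = 327.3 GPa, ρ = 10220 kg/m³, cost = 39.00 $/kg
  sample U: E = 44.40 GPa, ρ = 1746 kg/m³, cost = 5.071 $/kg
  sample V: E = 106.0 GPa, ρ = 1526 kg/m³, cost = 114.6 $/kg
  sample D: E = 214.8 GPa, ρ = 7835 kg/m³, cost = 2.000 $/kg
  sample B: M = 22.7 MN·m per $
  sample D: M = 13.7 MN·m per $
  sample U: M = 5.02 MN·m per $
  sample G: M = 1.18 MN·m per $
  sample A: M = 0.821 MN·m per $
  sample V: M = 0.606 MN·m per $
  sample L: M = 0.515 MN·m per $
Sample B has the largest M.

sample B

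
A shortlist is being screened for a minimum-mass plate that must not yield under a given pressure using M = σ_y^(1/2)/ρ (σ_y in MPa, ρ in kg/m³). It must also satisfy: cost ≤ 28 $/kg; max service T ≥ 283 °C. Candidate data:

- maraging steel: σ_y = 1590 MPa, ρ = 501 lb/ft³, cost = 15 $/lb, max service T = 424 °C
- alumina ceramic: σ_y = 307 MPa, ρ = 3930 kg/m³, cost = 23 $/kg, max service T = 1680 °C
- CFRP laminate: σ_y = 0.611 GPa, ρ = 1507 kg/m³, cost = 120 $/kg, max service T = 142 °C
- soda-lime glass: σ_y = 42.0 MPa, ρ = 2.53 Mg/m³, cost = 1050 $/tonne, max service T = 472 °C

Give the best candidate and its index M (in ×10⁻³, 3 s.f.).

Screen on constraints: cost ≤ 28 $/kg; max service T ≥ 283 °C. Survivors: alumina ceramic, soda-lime glass.
Normalizing units and computing the index:
  alumina ceramic: σ_y = 307.0 MPa, ρ = 3930 kg/m³
  soda-lime glass: σ_y = 42.00 MPa, ρ = 2530 kg/m³
  alumina ceramic: M = 4.46×10⁻³
  soda-lime glass: M = 2.56×10⁻³
The maximum is for alumina ceramic.

alumina ceramic, M = 4.46×10⁻³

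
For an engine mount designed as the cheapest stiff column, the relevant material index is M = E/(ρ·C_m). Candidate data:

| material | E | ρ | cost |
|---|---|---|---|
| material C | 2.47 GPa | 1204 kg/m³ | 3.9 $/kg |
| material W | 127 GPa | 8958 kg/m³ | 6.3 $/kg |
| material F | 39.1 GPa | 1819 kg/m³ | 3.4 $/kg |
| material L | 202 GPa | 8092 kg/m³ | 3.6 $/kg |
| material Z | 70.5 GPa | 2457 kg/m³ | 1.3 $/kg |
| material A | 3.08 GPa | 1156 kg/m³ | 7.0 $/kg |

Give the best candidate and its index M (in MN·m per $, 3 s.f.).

material Z, M = 22.1 MN·m per $

Computing M directly (units already consistent):
  material Z: M = 22.1 MN·m per $
  material L: M = 6.93 MN·m per $
  material F: M = 6.32 MN·m per $
  material W: M = 2.25 MN·m per $
  material C: M = 0.526 MN·m per $
  material A: M = 0.381 MN·m per $
Highest index: material Z.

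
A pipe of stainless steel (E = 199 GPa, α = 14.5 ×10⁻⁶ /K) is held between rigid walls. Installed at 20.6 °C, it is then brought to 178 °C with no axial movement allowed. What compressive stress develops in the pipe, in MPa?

ΔT = 157.4 K. Constrained thermal stress σ = E·α·ΔT = 199.0×10³ MPa × 14.5×10⁻⁶ × 157.4 = 454 MPa (compressive).

454 MPa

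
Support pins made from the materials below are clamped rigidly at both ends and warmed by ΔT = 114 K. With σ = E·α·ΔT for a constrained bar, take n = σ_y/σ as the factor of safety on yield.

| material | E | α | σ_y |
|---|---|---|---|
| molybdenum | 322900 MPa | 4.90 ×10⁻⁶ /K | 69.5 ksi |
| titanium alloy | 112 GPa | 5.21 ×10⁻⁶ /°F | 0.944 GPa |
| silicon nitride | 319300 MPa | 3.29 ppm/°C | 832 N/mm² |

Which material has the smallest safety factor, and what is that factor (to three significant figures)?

molybdenum, n = 2.66

With everything in SI (GPa, ×10⁻⁶/K, MPa):
  molybdenum: E = 322.9, α = 4.90, σ_y = 479.2 → σ = 180 MPa, n = 2.66
  titanium alloy: E = 112.0, α = 9.38, σ_y = 944.0 → σ = 120 MPa, n = 7.88
  silicon nitride: E = 319.3, α = 3.29, σ_y = 832.0 → σ = 120 MPa, n = 6.95
Smallest n: molybdenum with n = 2.66.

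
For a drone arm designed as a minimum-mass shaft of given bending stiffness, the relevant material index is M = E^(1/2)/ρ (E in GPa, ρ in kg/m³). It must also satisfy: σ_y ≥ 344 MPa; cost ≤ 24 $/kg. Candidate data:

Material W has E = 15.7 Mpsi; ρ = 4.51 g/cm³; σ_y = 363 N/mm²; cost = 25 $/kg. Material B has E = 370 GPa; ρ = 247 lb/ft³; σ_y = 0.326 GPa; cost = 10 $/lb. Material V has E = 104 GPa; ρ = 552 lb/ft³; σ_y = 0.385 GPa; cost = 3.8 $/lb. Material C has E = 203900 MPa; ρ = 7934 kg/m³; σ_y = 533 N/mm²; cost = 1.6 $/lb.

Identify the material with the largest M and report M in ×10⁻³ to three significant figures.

Screen on constraints: σ_y ≥ 344 MPa; cost ≤ 24 $/kg. Survivors: material V, material C.
In SI units:
  material V: E = 104.0 GPa, ρ = 8842 kg/m³
  material C: E = 203.9 GPa, ρ = 7934 kg/m³
  material C: M = 1.80×10⁻³
  material V: M = 1.15×10⁻³
Material C has the largest M.

material C, M = 1.80×10⁻³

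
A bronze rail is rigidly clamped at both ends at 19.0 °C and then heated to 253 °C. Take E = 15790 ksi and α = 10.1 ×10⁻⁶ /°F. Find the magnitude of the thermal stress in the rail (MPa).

E = 15790 ksi = 108.9 GPa.
α = 10.1×10⁻⁶/°F × 9/5 = 18.2×10⁻⁶/K.
ΔT = 234.0 K. Constrained thermal stress σ = E·α·ΔT = 108.9×10³ MPa × 18.2×10⁻⁶ × 234.0 = 463 MPa (compressive).

463 MPa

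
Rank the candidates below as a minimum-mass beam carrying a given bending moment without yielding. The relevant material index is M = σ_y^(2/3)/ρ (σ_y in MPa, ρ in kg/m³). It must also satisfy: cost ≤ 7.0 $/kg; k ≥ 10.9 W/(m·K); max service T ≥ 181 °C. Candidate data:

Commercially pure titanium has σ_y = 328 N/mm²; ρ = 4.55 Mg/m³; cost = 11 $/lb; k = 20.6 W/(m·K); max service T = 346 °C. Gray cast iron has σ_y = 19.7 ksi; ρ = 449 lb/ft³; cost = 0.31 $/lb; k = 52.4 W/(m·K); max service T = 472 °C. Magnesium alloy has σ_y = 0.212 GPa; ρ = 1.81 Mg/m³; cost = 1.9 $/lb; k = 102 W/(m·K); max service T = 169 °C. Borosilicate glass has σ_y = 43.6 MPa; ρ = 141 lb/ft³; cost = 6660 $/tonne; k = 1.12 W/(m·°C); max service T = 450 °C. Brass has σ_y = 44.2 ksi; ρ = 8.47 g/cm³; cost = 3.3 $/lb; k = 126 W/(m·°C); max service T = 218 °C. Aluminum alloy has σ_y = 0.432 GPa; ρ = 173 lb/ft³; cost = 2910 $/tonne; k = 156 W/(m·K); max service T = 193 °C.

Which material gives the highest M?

Screen on constraints: cost ≤ 7.0 $/kg; k ≥ 10.9 W/(m·K); max service T ≥ 181 °C. Survivors: gray cast iron, aluminum alloy.
Convert each candidate to consistent units, then evaluate M:
  gray cast iron: σ_y = 135.8 MPa, ρ = 7192 kg/m³
  aluminum alloy: σ_y = 432.0 MPa, ρ = 2771 kg/m³
  aluminum alloy: M = 20.6×10⁻³
  gray cast iron: M = 3.67×10⁻³
Aluminum alloy has the largest M.

aluminum alloy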